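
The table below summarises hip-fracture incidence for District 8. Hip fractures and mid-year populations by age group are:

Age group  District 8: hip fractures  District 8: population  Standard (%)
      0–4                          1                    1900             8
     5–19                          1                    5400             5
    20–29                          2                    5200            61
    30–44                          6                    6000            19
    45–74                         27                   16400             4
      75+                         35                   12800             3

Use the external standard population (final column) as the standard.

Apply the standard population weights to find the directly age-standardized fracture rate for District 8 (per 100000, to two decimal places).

62.39

Age-specific rates per 100000 for District 8: 52.63, 18.52, 38.46, 100.00, 164.63, 273.44.
Standard weights: 0.08, 0.05, 0.61, 0.19, 0.04, 0.03.
Standardized rate: 0.0800×52.63 + 0.0500×18.52 + 0.6100×38.46 + 0.1900×100.00 + 0.0400×164.63 + 0.0300×273.44 = 62.3865 per 100000.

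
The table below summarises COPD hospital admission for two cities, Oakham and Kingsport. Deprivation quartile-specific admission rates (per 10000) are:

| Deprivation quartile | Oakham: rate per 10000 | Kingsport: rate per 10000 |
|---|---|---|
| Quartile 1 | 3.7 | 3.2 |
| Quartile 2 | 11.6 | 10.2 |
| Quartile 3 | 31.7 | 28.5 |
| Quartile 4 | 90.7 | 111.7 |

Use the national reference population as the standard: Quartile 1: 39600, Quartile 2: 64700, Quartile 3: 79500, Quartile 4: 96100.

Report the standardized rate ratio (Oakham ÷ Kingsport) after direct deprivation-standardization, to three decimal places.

0.880

Standard total = 279900; weights = 0.1415, 0.2312, 0.2840, 0.3433.
Oakham: 0.1415×3.7 + 0.2312×11.6 + 0.2840×31.7 + 0.3433×90.7 = 43.3493 per 10000.
Kingsport: 0.1415×3.2 + 0.2312×10.2 + 0.2840×28.5 + 0.3433×111.7 = 49.2561 per 10000.
Ratio = 43.3493 ÷ 49.2561 = 0.88008.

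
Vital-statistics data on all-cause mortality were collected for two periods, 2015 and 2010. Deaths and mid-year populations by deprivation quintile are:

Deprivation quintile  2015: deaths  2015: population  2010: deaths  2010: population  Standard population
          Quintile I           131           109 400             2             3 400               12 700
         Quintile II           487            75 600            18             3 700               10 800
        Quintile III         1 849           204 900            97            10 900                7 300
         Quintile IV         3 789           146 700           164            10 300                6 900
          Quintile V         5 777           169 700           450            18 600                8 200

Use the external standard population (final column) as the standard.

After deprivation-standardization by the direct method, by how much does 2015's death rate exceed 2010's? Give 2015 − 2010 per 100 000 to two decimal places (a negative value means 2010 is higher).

380.81

Deprivation-specific rates per 100 000 for 2015: 119.74, 644.18, 902.39, 2582.82, 3404.24.
For 2010: 58.82, 486.49, 889.91, 1592.23, 2419.35.
Standard total = 45 900; weights = 0.2767, 0.2353, 0.1590, 0.1503, 0.1786.
2015: 0.2767×119.74 + 0.2353×644.18 + 0.1590×902.39 + 0.1503×2582.82 + 0.1786×3404.24 = 1324.6539 per 100 000.
2010: 0.2767×58.82 + 0.2353×486.49 + 0.1590×889.91 + 0.1503×1592.23 + 0.1786×2419.35 = 943.8466 per 100 000.
Difference = 1324.6539 − 943.8466 = 380.8072.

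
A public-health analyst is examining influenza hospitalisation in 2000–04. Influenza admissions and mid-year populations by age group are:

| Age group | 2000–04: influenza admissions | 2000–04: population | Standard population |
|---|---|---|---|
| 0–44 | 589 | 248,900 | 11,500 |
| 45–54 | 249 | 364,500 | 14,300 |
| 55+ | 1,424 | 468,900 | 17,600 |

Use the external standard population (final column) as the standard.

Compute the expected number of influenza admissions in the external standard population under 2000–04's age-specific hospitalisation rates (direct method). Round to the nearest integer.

90

Age-specific rates per 100,000 for 2000–04: 236.64, 68.31, 303.69.
Expected influenza admissions = Σ (standard pop × age-specific rate ÷ 100,000)
= 11,500×236.64/100,000 + 14,300×68.31/100,000 + 17,600×303.69/100,000
= 27.21 + 9.77 + 53.45 = 90.43.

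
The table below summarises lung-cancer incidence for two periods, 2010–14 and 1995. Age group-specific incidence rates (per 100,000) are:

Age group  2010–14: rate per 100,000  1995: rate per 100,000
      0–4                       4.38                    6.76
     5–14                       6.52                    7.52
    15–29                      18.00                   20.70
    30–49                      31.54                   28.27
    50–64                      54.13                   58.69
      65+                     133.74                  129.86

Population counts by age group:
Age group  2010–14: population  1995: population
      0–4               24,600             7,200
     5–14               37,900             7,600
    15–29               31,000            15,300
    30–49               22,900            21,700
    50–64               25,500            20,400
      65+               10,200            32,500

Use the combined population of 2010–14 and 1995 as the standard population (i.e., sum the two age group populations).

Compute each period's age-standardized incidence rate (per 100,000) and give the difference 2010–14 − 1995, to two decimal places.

-0.56

Combined standard total = 256,800; weights = 0.1238, 0.1772, 0.1803, 0.1737, 0.1787, 0.1663.
2010–14: 0.1238×4.38 + 0.1772×6.52 + 0.1803×18.00 + 0.1737×31.54 + 0.1787×54.13 + 0.1663×133.74 = 42.3337 per 100,000.
1995: 0.1238×6.76 + 0.1772×7.52 + 0.1803×20.70 + 0.1737×28.27 + 0.1787×58.69 + 0.1663×129.86 = 42.8944 per 100,000.
Difference = 42.3337 − 42.8944 = -0.5607.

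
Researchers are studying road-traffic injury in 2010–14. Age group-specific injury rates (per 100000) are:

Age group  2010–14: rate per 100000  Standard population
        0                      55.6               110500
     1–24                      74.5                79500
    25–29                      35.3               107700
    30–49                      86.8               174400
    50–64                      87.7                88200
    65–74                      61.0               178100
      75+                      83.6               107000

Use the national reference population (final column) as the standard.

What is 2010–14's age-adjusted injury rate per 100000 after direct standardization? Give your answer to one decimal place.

Standard total = 845400; weights = 0.1307, 0.0940, 0.1274, 0.2063, 0.1043, 0.2107, 0.1266.
Standardized rate: 0.1307×55.6 + 0.0940×74.5 + 0.1274×35.3 + 0.2063×86.8 + 0.1043×87.7 + 0.2107×61.0 + 0.1266×83.6 = 69.2580 per 100000.

69.3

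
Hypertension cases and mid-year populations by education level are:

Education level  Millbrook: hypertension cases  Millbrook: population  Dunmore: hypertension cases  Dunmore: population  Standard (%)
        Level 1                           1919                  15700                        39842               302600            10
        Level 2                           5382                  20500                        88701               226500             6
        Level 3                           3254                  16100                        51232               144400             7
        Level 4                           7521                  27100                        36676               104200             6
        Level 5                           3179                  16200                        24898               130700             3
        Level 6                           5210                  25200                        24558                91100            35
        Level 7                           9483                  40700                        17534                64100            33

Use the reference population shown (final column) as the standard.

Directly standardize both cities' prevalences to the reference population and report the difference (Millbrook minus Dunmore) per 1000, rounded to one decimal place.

-59.0

Education-specific rates per 1000 for Millbrook: 122.229, 262.537, 202.112, 277.528, 196.235, 206.746, 232.998.
For Dunmore: 131.666, 391.616, 354.792, 351.977, 190.497, 269.572, 273.541.
Standard weights: 0.10, 0.06, 0.07, 0.06, 0.03, 0.35, 0.33.
Millbrook: 0.1000×122.229 + 0.0600×262.537 + 0.0700×202.112 + 0.0600×277.528 + 0.0300×196.235 + 0.3500×206.746 + 0.3300×232.998 = 213.9119 per 1000.
Dunmore: 0.1000×131.666 + 0.0600×391.616 + 0.0700×354.792 + 0.0600×351.977 + 0.0300×190.497 + 0.3500×269.572 + 0.3300×273.541 = 272.9513 per 1000.
Difference = 213.9119 − 272.9513 = -59.0394.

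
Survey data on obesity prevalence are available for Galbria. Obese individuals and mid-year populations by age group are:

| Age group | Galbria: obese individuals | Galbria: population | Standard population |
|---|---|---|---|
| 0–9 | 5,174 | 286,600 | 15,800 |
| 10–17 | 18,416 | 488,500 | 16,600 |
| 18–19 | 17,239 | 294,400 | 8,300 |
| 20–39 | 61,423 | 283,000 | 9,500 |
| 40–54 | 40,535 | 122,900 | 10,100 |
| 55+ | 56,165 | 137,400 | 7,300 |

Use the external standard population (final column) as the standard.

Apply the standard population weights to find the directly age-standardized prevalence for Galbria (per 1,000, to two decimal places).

144.59

Age-specific rates per 1,000 for Galbria: 18.053, 37.699, 58.556, 217.042, 329.821, 408.770.
Standard total = 67,600; weights = 0.2337, 0.2456, 0.1228, 0.1405, 0.1494, 0.1080.
Standardized rate: 0.2337×18.053 + 0.2456×37.699 + 0.1228×58.556 + 0.1405×217.042 + 0.1494×329.821 + 0.1080×408.770 = 144.5884 per 1,000.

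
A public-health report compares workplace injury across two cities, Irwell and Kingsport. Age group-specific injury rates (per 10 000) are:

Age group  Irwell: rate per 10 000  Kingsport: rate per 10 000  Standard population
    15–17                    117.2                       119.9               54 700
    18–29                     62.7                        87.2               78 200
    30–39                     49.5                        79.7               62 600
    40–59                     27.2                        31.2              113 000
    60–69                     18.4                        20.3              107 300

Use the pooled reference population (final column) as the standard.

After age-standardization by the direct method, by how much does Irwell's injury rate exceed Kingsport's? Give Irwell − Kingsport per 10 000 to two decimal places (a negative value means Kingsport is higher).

Standard total = 415 800; weights = 0.1316, 0.1881, 0.1506, 0.2718, 0.2581.
Irwell: 0.1316×117.2 + 0.1881×62.7 + 0.1506×49.5 + 0.2718×27.2 + 0.2581×18.4 = 46.8028 per 10 000.
Kingsport: 0.1316×119.9 + 0.1881×87.2 + 0.1506×79.7 + 0.2718×31.2 + 0.2581×20.3 = 57.8898 per 10 000.
Difference = 46.8028 − 57.8898 = -11.0870.

-11.09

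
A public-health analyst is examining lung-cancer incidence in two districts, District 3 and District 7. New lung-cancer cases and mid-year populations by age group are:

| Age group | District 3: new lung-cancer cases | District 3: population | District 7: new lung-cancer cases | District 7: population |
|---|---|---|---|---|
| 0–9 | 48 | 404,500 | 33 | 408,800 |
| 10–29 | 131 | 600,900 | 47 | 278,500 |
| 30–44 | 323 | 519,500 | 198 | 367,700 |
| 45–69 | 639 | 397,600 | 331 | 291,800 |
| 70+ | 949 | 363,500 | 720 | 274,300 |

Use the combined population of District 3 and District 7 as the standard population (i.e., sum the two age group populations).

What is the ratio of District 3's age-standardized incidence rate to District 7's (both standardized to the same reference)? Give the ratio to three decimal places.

1.148

Age-specific rates per 100,000 for District 3: 11.87, 21.80, 62.18, 160.71, 261.07.
For District 7: 8.07, 16.88, 53.85, 113.43, 262.49.
Combined standard total = 3,907,100; weights = 0.2082, 0.2251, 0.2271, 0.1764, 0.1632.
District 3: 0.2082×11.87 + 0.2251×21.80 + 0.2271×62.18 + 0.1764×160.71 + 0.1632×261.07 = 92.4709 per 100,000.
District 7: 0.2082×8.07 + 0.2251×16.88 + 0.2271×53.85 + 0.1764×113.43 + 0.1632×262.49 = 80.5701 per 100,000.
Ratio = 92.4709 ÷ 80.5701 = 1.14771.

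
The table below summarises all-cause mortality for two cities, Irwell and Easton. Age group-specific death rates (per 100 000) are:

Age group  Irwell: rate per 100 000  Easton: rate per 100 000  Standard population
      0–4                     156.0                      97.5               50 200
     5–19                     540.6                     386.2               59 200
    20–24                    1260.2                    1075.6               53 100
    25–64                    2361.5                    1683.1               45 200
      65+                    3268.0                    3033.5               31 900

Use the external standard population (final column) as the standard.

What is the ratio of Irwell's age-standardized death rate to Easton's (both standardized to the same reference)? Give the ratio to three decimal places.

1.233

Standard total = 239 600; weights = 0.2095, 0.2471, 0.2216, 0.1886, 0.1331.
Irwell: 0.2095×156.0 + 0.2471×540.6 + 0.2216×1260.2 + 0.1886×2361.5 + 0.1331×3268.0 = 1326.1283 per 100 000.
Easton: 0.2095×97.5 + 0.2471×386.2 + 0.2216×1075.6 + 0.1886×1683.1 + 0.1331×3033.5 = 1075.6121 per 100 000.
Ratio = 1326.1283 ÷ 1075.6121 = 1.23291.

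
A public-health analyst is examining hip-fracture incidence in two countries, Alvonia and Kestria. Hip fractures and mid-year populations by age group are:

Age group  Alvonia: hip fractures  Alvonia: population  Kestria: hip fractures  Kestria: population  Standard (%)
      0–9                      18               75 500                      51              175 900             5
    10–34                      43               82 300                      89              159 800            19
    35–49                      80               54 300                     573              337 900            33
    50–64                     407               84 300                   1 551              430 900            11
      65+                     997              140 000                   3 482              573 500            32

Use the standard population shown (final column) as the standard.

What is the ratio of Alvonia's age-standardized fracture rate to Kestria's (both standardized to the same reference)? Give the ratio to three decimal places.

1.129

Age-specific rates per 100 000 for Alvonia: 23.84, 52.25, 147.33, 482.80, 712.14.
For Kestria: 28.99, 55.69, 169.58, 359.94, 607.15.
Standard weights: 0.05, 0.19, 0.33, 0.11, 0.32.
Alvonia: 0.0500×23.84 + 0.1900×52.25 + 0.3300×147.33 + 0.1100×482.80 + 0.3200×712.14 = 340.7316 per 100 000.
Kestria: 0.0500×28.99 + 0.1900×55.69 + 0.3300×169.58 + 0.1100×359.94 + 0.3200×607.15 = 301.8736 per 100 000.
Ratio = 340.7316 ÷ 301.8736 = 1.12872.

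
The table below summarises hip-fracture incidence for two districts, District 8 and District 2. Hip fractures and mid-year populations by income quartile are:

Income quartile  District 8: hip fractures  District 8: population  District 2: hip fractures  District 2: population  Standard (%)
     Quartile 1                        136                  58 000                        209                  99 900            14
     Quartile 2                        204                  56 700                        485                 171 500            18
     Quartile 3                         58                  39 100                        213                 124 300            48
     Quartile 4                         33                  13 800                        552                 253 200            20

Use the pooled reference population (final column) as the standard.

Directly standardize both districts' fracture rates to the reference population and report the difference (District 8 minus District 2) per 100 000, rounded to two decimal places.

10.57

Income-specific rates per 100 000 for District 8: 234.48, 359.79, 148.34, 239.13.
For District 2: 209.21, 282.80, 171.36, 218.01.
Standard weights: 0.14, 0.18, 0.48, 0.20.
District 8: 0.1400×234.48 + 0.1800×359.79 + 0.4800×148.34 + 0.2000×239.13 = 216.6176 per 100 000.
District 2: 0.1400×209.21 + 0.1800×282.80 + 0.4800×171.36 + 0.2000×218.01 = 206.0476 per 100 000.
Difference = 216.6176 − 206.0476 = 10.5700.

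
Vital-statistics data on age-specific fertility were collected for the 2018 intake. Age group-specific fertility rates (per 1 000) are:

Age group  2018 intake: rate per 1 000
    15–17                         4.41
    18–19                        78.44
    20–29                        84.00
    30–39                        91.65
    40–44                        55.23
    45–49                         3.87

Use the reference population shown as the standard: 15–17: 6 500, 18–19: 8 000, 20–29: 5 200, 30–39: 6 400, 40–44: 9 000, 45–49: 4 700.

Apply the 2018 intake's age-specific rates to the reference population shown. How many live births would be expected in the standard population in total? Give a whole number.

2195

Expected live births = Σ (standard pop × age-specific rate ÷ 1 000)
= 6 500×4.41/1 000 + 8 000×78.44/1 000 + 5 200×84.00/1 000 + 6 400×91.65/1 000 + 9 000×55.23/1 000 + 4 700×3.87/1 000
= 28.66 + 627.52 + 436.80 + 586.56 + 497.07 + 18.19 = 2194.80.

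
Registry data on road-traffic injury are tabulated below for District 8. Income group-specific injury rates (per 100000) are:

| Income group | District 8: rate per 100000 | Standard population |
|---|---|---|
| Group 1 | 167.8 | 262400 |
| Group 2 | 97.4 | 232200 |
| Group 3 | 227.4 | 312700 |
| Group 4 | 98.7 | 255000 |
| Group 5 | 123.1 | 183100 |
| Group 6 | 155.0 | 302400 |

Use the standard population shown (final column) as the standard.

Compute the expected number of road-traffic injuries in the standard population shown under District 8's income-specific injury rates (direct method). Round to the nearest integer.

Expected road-traffic injuries = Σ (standard pop × income-specific rate ÷ 100000)
= 262400×167.8/100000 + 232200×97.4/100000 + 312700×227.4/100000 + 255000×98.7/100000 + 183100×123.1/100000 + 302400×155.0/100000
= 440.31 + 226.16 + 711.08 + 251.69 + 225.40 + 468.72 = 2323.35.

2323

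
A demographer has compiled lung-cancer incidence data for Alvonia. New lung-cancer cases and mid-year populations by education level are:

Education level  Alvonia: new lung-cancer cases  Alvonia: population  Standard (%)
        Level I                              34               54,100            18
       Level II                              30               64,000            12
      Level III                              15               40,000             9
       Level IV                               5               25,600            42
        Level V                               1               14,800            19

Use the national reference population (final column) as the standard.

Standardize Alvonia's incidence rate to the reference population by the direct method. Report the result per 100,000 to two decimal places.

Education-specific rates per 100,000 for Alvonia: 62.85, 46.88, 37.50, 19.53, 6.76.
Standard weights: 0.18, 0.12, 0.09, 0.42, 0.19.
Standardized rate: 0.1800×62.85 + 0.1200×46.88 + 0.0900×37.50 + 0.4200×19.53 + 0.1900×6.76 = 29.7993 per 100,000.

29.80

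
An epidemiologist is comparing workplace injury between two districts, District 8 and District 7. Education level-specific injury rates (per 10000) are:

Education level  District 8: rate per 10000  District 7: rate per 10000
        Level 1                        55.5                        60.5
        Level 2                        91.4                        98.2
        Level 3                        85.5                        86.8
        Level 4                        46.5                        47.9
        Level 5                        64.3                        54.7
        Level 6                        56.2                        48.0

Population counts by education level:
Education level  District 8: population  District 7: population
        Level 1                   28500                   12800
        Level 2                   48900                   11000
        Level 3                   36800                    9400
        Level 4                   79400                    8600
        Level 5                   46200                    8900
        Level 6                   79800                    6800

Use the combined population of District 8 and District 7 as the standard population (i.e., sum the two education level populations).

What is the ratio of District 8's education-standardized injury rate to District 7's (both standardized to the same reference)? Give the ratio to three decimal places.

Combined standard total = 377100; weights = 0.1095, 0.1588, 0.1225, 0.2334, 0.1461, 0.2296.
District 8: 0.1095×55.5 + 0.1588×91.4 + 0.1225×85.5 + 0.2334×46.5 + 0.1461×64.3 + 0.2296×56.2 = 64.2242 per 10000.
District 7: 0.1095×60.5 + 0.1588×98.2 + 0.1225×86.8 + 0.2334×47.9 + 0.1461×54.7 + 0.2296×48.0 = 63.0521 per 10000.
Ratio = 64.2242 ÷ 63.0521 = 1.01859.

1.019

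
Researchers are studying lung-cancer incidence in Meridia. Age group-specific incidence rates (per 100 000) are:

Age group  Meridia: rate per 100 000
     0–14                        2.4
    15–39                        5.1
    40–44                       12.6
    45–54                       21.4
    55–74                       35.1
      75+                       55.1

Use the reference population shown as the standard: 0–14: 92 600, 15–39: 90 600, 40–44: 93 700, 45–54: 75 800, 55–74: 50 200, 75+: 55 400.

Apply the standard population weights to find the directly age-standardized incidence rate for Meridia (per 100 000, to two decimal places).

Standard total = 458 300; weights = 0.2021, 0.1977, 0.2045, 0.1654, 0.1095, 0.1209.
Standardized rate: 0.2021×2.4 + 0.1977×5.1 + 0.2045×12.6 + 0.1654×21.4 + 0.1095×35.1 + 0.1209×55.1 = 18.1139 per 100 000.

18.11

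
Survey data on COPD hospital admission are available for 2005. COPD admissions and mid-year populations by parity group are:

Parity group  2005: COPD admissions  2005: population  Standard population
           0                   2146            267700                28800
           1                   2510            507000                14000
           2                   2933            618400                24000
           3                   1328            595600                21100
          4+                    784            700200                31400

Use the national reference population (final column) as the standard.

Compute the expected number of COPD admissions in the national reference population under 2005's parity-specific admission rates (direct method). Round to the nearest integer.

Parity-specific rates per 10000 for 2005: 80.16, 49.51, 47.43, 22.30, 11.20.
Expected COPD admissions = Σ (standard pop × parity-specific rate ÷ 10000)
= 28800×80.16/10000 + 14000×49.51/10000 + 24000×47.43/10000 + 21100×22.30/10000 + 31400×11.20/10000
= 230.87 + 69.31 + 113.83 + 47.05 + 35.16 = 496.22.

496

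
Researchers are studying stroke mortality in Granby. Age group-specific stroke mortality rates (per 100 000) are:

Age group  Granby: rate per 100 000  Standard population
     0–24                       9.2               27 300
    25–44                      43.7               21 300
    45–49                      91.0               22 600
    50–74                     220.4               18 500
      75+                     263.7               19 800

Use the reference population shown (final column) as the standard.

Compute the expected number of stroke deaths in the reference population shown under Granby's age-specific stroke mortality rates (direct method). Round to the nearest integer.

125

Expected stroke deaths = Σ (standard pop × age-specific rate ÷ 100 000)
= 27 300×9.2/100 000 + 21 300×43.7/100 000 + 22 600×91.0/100 000 + 18 500×220.4/100 000 + 19 800×263.7/100 000
= 2.51 + 9.31 + 20.57 + 40.77 + 52.21 = 125.37.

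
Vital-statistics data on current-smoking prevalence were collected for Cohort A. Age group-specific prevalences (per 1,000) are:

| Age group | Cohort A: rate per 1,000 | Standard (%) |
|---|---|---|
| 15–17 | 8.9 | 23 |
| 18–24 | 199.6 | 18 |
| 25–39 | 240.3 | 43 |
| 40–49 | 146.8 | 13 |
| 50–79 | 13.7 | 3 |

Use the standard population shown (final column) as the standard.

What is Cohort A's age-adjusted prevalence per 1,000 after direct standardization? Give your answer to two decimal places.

160.80

Standard weights: 0.23, 0.18, 0.43, 0.13, 0.03.
Standardized rate: 0.2300×8.9 + 0.1800×199.6 + 0.4300×240.3 + 0.1300×146.8 + 0.0300×13.7 = 160.7990 per 1,000.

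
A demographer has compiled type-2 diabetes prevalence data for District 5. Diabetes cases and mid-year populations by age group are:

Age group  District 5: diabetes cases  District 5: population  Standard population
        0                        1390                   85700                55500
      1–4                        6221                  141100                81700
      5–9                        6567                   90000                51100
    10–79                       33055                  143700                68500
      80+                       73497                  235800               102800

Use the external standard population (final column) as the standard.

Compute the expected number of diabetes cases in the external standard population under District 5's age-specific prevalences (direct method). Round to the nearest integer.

Age-specific rates per 1000 for District 5: 16.219, 44.089, 72.967, 230.028, 311.692.
Expected diabetes cases = Σ (standard pop × age-specific rate ÷ 1000)
= 55500×16.219/1000 + 81700×44.089/1000 + 51100×72.967/1000 + 68500×230.028/1000 + 102800×311.692/1000
= 900.18 + 3602.10 + 3728.60 + 15756.91 + 32041.95 = 56029.72.

56030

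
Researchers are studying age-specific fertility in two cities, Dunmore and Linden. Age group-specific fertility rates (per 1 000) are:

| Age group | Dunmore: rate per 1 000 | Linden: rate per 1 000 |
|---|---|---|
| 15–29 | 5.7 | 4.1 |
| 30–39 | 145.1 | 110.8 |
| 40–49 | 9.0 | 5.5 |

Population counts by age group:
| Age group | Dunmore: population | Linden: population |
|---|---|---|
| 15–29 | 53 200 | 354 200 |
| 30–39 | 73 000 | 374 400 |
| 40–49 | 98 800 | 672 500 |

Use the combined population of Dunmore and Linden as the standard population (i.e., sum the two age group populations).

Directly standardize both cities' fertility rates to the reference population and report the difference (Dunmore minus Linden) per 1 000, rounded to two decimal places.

11.50

Combined standard total = 1 626 100; weights = 0.2505, 0.2751, 0.4743.
Dunmore: 0.2505×5.7 + 0.2751×145.1 + 0.4743×9.0 = 45.6193 per 1 000.
Linden: 0.2505×4.1 + 0.2751×110.8 + 0.4743×5.5 = 34.1212 per 1 000.
Difference = 45.6193 − 34.1212 = 11.4982.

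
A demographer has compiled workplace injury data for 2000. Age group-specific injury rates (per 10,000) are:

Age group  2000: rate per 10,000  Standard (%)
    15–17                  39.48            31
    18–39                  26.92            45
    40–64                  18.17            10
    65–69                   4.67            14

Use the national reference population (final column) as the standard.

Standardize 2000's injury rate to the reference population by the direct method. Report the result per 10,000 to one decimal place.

26.8

Standard weights: 0.31, 0.45, 0.10, 0.14.
Standardized rate: 0.3100×39.48 + 0.4500×26.92 + 0.1000×18.17 + 0.1400×4.67 = 26.8236 per 10,000.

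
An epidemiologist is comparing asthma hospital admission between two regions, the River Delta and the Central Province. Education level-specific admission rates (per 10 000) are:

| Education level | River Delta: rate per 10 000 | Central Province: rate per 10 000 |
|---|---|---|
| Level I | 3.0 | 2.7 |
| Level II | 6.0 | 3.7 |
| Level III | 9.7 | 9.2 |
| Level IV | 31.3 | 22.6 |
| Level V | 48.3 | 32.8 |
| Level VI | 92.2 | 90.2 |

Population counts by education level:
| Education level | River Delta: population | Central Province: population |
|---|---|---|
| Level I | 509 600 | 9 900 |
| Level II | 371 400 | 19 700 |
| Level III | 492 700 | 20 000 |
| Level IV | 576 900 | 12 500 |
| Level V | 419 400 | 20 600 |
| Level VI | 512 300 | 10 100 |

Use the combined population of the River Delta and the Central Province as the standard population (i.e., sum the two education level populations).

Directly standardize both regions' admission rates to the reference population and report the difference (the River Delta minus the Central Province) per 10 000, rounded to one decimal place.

Combined standard total = 2 975 100; weights = 0.1746, 0.1315, 0.1723, 0.1981, 0.1479, 0.1756.
The River Delta: 0.1746×3.0 + 0.1315×6.0 + 0.1723×9.7 + 0.1981×31.3 + 0.1479×48.3 + 0.1756×92.2 = 32.5178 per 10 000.
The Central Province: 0.1746×2.7 + 0.1315×3.7 + 0.1723×9.2 + 0.1981×22.6 + 0.1479×32.8 + 0.1756×90.2 = 27.7098 per 10 000.
Difference = 32.5178 − 27.7098 = 4.8080.

4.8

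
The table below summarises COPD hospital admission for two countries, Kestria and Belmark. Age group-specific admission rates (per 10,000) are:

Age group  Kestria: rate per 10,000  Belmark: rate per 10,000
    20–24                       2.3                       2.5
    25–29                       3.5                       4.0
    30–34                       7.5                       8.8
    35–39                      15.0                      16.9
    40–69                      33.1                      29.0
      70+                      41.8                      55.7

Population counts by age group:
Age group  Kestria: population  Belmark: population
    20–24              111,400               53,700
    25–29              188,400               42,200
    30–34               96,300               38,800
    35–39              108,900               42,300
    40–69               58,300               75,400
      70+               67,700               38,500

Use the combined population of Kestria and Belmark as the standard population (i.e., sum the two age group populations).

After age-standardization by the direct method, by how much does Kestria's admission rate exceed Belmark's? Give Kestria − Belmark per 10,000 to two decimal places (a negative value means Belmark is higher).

Combined standard total = 921,900; weights = 0.1791, 0.2501, 0.1465, 0.1640, 0.1450, 0.1152.
Kestria: 0.1791×2.3 + 0.2501×3.5 + 0.1465×7.5 + 0.1640×15.0 + 0.1450×33.1 + 0.1152×41.8 = 14.4622 per 10,000.
Belmark: 0.1791×2.5 + 0.2501×4.0 + 0.1465×8.8 + 0.1640×16.9 + 0.1450×29.0 + 0.1152×55.7 = 16.1318 per 10,000.
Difference = 14.4622 − 16.1318 = -1.6696.

-1.67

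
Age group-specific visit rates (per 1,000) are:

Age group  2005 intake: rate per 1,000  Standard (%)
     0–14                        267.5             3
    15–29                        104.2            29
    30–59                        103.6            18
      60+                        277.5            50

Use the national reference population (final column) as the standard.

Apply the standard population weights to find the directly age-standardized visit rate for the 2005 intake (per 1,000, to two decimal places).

Standard weights: 0.03, 0.29, 0.18, 0.50.
Standardized rate: 0.0300×267.5 + 0.2900×104.2 + 0.1800×103.6 + 0.5000×277.5 = 195.6410 per 1,000.

195.64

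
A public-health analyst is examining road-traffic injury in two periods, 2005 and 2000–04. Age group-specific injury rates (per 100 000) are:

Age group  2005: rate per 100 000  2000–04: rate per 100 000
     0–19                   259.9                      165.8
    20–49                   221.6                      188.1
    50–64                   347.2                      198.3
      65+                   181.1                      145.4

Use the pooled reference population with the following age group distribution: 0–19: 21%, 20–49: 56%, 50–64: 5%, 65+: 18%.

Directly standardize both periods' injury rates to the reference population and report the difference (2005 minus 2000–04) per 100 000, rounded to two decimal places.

52.39

Standard weights: 0.21, 0.56, 0.05, 0.18.
2005: 0.2100×259.9 + 0.5600×221.6 + 0.0500×347.2 + 0.1800×181.1 = 228.6330 per 100 000.
2000–04: 0.2100×165.8 + 0.5600×188.1 + 0.0500×198.3 + 0.1800×145.4 = 176.2410 per 100 000.
Difference = 228.6330 − 176.2410 = 52.3920.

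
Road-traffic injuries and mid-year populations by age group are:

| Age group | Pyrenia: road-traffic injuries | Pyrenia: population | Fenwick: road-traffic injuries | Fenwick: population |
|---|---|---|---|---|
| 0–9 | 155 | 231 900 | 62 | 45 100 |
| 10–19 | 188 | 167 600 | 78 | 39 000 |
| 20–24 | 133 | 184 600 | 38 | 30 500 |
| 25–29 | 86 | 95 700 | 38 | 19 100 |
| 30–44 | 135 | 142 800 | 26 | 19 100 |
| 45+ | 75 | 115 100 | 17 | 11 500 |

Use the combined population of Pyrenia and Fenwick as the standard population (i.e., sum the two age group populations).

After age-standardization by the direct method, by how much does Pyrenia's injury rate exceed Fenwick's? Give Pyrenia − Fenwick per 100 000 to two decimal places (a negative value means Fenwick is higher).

-71.45

Age-specific rates per 100 000 for Pyrenia: 66.84, 112.17, 72.05, 89.86, 94.54, 65.16.
For Fenwick: 137.47, 200.00, 124.59, 198.95, 136.13, 147.83.
Combined standard total = 1 102 000; weights = 0.2514, 0.1875, 0.1952, 0.1042, 0.1469, 0.1149.
Pyrenia: 0.2514×66.84 + 0.1875×112.17 + 0.1952×72.05 + 0.1042×89.86 + 0.1469×94.54 + 0.1149×65.16 = 82.6298 per 100 000.
Fenwick: 0.2514×137.47 + 0.1875×200.00 + 0.1952×124.59 + 0.1042×198.95 + 0.1469×136.13 + 0.1149×147.83 = 154.0767 per 100 000.
Difference = 82.6298 − 154.0767 = -71.4469.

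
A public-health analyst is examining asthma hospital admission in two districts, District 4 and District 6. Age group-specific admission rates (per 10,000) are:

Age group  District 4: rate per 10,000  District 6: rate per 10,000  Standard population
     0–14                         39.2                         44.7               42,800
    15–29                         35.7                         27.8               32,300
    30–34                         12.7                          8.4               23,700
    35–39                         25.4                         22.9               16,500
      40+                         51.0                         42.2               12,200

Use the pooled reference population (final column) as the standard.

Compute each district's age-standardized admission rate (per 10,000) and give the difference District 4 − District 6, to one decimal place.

2.1

Standard total = 127,500; weights = 0.3357, 0.2533, 0.1859, 0.1294, 0.0957.
District 4: 0.3357×39.2 + 0.2533×35.7 + 0.1859×12.7 + 0.1294×25.4 + 0.0957×51.0 = 32.7307 per 10,000.
District 6: 0.3357×44.7 + 0.2533×27.8 + 0.1859×8.4 + 0.1294×22.9 + 0.0957×42.2 = 30.6107 per 10,000.
Difference = 32.7307 − 30.6107 = 2.1199.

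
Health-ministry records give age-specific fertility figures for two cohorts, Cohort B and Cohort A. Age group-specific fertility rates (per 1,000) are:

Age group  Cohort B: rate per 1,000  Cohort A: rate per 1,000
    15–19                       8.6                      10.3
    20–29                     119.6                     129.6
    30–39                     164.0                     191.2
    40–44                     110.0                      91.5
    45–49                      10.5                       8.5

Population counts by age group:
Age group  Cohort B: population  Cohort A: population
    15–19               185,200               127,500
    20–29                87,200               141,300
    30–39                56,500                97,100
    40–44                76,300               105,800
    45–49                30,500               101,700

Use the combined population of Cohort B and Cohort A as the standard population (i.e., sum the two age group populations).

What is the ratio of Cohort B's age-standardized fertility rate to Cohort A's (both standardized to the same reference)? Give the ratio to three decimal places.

0.958

Combined standard total = 1,009,100; weights = 0.3099, 0.2264, 0.1522, 0.1805, 0.1310.
Cohort B: 0.3099×8.6 + 0.2264×119.6 + 0.1522×164.0 + 0.1805×110.0 + 0.1310×10.5 = 75.9363 per 1,000.
Cohort A: 0.3099×10.3 + 0.2264×129.6 + 0.1522×191.2 + 0.1805×91.5 + 0.1310×8.5 = 79.2672 per 1,000.
Ratio = 75.9363 ÷ 79.2672 = 0.95798.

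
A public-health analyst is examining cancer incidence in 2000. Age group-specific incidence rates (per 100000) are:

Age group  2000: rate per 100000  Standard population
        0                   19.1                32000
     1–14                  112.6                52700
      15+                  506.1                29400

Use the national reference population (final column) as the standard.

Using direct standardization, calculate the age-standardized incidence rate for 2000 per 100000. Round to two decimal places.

187.77

Standard total = 114100; weights = 0.2805, 0.4619, 0.2577.
Standardized rate: 0.2805×19.1 + 0.4619×112.6 + 0.2577×506.1 = 187.7700 per 100000.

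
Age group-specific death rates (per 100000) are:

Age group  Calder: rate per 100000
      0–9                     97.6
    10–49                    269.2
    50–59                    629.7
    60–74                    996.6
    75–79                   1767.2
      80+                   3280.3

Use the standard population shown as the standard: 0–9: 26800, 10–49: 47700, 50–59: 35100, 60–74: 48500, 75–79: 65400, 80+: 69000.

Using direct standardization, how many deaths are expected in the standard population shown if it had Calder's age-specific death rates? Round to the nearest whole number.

4278

Expected deaths = Σ (standard pop × age-specific rate ÷ 100000)
= 26800×97.6/100000 + 47700×269.2/100000 + 35100×629.7/100000 + 48500×996.6/100000 + 65400×1767.2/100000 + 69000×3280.3/100000
= 26.16 + 128.41 + 221.02 + 483.35 + 1155.75 + 2263.41 = 4278.10.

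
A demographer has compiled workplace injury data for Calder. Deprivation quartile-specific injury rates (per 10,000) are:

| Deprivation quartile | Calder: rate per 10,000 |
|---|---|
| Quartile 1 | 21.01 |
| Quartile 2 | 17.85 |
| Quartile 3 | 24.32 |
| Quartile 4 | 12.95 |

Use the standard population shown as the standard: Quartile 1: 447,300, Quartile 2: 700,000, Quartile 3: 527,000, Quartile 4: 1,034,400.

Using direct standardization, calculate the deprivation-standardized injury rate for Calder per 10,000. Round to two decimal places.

Standard total = 2,708,700; weights = 0.1651, 0.2584, 0.1946, 0.3819.
Standardized rate: 0.1651×21.01 + 0.2584×17.85 + 0.1946×24.32 + 0.3819×12.95 = 17.7594 per 10,000.

17.76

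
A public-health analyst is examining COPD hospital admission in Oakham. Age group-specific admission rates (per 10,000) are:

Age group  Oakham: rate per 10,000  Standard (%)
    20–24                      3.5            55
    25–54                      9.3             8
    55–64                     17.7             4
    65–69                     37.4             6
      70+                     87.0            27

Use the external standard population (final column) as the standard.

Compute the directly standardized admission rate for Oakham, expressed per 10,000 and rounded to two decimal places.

29.11

Standard weights: 0.55, 0.08, 0.04, 0.06, 0.27.
Standardized rate: 0.5500×3.5 + 0.0800×9.3 + 0.0400×17.7 + 0.0600×37.4 + 0.2700×87.0 = 29.1110 per 10,000.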